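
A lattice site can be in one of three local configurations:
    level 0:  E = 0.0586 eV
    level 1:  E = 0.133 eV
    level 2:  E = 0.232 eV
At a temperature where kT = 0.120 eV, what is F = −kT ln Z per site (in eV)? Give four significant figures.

Eᵢ/kT = 0.488333, 1.10833, 1.93333.
Z = Σ e^(−Eᵢ/kT) = e^(−0.488333) + e^(−1.10833) + e^(−1.93333) = 0.613648 + 0.330110 + 0.144666 = 1.08842.
F = −kT ln Z = −0.120 × ln(1.08842) = −0.120 × 0.0847271 = -0.01017 eV.

-0.01017 eV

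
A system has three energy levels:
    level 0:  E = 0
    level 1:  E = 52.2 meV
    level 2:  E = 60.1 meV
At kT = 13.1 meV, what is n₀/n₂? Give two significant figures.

98

n₀/n₂ = exp[−(E₀−E₂)/kT] = exp(−(-60.1 meV)/(13.1 meV)) = exp(4.588) = 98.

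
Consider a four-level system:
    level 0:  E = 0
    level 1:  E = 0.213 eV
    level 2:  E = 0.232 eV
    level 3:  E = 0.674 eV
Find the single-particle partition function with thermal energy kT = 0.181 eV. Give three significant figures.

Eᵢ/kT = 0, 1.1768, 1.2818, 3.7238.
Z = Σ e^(−Eᵢ/kT) = e^(−0) + e^(−1.1768) + e^(−1.2818) + e^(−3.7238) = 1.0000 + 0.30826 + 0.27754 + 0.024142 = 1.6099.

Z = 1.61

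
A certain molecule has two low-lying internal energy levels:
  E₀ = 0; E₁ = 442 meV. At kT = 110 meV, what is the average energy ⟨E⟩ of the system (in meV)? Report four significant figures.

7.809 meV

Eᵢ/kT = 0, 4.01818.
Z = Σ e^(−Eᵢ/kT) = e^(−0) + e^(−4.01818) = 1.00000 + 0.0179857 = 1.01799.
⟨E⟩ = Σ Eᵢ e^(−Eᵢ/kT) / Z = (0·1.00000 + 442·0.0179857) / 1.01799 = 7.809 meV.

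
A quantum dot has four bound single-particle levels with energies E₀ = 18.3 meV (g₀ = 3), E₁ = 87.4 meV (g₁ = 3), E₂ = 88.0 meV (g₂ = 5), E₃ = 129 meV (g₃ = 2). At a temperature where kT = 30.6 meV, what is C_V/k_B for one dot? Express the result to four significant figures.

0.9941

Eᵢ/kT = 0.598039, 2.85621, 2.87582, 4.21569.
Z = Σ gᵢe^(−Eᵢ/kT) = 3·e^(−0.598039) + 3·e^(−2.85621) + 5·e^(−2.87582) + 2·e^(−4.21569) = 1.64967 + 0.172459 + 0.281849 + 0.0295243 = 2.13350.
⟨E⟩ = 34.6254 meV, ⟨E²⟩ = 2129.73 meV².
C_V/k_B = (⟨E²⟩ − ⟨E⟩²)/(kT)² = (2129.73 − 1198.92)/936.360 = 0.9941.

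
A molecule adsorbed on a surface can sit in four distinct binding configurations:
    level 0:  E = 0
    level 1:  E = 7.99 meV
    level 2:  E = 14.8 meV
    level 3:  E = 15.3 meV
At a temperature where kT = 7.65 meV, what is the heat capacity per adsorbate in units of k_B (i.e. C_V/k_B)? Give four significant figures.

Eᵢ/kT = 0, 1.04444, 1.93464, 2.00000.
Z = Σ e^(−Eᵢ/kT) = e^(−0) + e^(−1.04444) + e^(−1.93464) + e^(−2.00000) = 1.00000 + 0.351889 + 0.144476 + 0.135335 = 1.63170.
⟨E⟩ = 4.30255 meV, ⟨E²⟩ = 52.5778 meV².
C_V/k_B = (⟨E²⟩ − ⟨E⟩²)/(kT)² = (52.5778 − 18.5119)/58.5225 = 0.5821.

0.5821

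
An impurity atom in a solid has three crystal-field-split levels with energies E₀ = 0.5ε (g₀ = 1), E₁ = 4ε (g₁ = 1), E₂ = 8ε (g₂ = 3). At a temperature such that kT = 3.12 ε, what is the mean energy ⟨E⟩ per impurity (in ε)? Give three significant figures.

2.49 ε

Eᵢ/kT = 0.16026, 1.2821, 2.5641.
Z = Σ gᵢe^(−Eᵢ/kT) = 1·e^(−0.16026) + 1·e^(−1.2821) + 3·e^(−2.5641) = 0.85192 + 0.27745 + 0.23097 = 1.3603.
⟨E⟩ = Σ Eᵢ gᵢe^(−Eᵢ/kT) / Z = (0.5·0.85192 + 4·0.27745 + 8·0.23097) / 1.3603 = 2.49 ε.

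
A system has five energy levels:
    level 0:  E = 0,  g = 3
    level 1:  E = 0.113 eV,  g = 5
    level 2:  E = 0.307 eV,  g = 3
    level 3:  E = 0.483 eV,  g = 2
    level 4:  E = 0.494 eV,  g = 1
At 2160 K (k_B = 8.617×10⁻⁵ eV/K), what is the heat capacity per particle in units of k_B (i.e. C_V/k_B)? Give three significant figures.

0.387

k_BT = 8.617×10⁻⁵ × 2160 K = 0.18613 eV.
Eᵢ/kT = 0, 0.60710, 1.6494, 2.5950, 2.6541.
Z = Σ gᵢe^(−Eᵢ/kT) = 3·e^(−0) + 5·e^(−0.60710) + 3·e^(−1.6494) + 2·e^(−2.5950) + 1·e^(−2.6541) = 3.0000 + 2.7246 + 0.57650 + 0.14929 + 0.070362 = 6.5208.
⟨E⟩ = 0.090745 eV, ⟨E²⟩ = 0.021642 eV².
C_V/k_B = (⟨E²⟩ − ⟨E⟩²)/(kT)² = (0.021642 − 0.0082347)/0.034644 = 0.387.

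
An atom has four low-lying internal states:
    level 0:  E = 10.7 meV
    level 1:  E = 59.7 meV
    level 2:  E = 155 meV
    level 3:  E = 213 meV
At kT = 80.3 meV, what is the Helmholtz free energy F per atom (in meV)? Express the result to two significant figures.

-36 meV

Eᵢ/kT = 0.1333, 0.7435, 1.930, 2.653.
Z = Σ e^(−Eᵢ/kT) = e^(−0.1333) + e^(−0.7435) + e^(−1.930) + e^(−2.653) = 0.8752 + 0.4754 + 0.1451 + 0.07044 = 1.566.
F = −kT ln Z = −80.3 × ln(1.566) = −80.3 × 0.4485 = -36 meV.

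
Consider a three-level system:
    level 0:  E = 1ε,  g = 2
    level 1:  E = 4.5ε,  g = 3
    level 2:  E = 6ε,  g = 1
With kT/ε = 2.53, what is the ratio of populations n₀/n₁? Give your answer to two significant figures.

2.7

n₀/n₁ = (g₀/g₁) exp[−(E₀−E₁)/kT] = (2/3) × exp(−(-3.5ε)/(2.53ε)) = (2/3) × exp(1.383) = 2.7.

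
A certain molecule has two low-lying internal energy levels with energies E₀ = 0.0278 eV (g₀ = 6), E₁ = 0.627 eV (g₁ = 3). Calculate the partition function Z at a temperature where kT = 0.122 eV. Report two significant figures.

Z = 4.8

Eᵢ/kT = 0.2279, 5.139.
Z = Σ gᵢe^(−Eᵢ/kT) = 6·e^(−0.2279) + 3·e^(−5.139) = 4.777 + 0.01759 = 4.795.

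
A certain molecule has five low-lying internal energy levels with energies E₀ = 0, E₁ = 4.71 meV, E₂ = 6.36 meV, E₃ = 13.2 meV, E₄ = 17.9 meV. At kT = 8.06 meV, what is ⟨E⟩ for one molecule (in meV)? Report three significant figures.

Eᵢ/kT = 0, 0.58437, 0.78908, 1.6377, 2.2208.
Z = Σ e^(−Eᵢ/kT) = e^(−0) + e^(−0.58437) + e^(−0.78908) + e^(−1.6377) + e^(−2.2208) = 1.0000 + 0.55746 + 0.45426 + 0.19443 + 0.10852 = 2.3147.
⟨E⟩ = Σ Eᵢ e^(−Eᵢ/kT) / Z = (0·1.0000 + 4.71·0.55746 + 6.36·0.45426 + 13.2·0.19443 + 17.9·0.10852) / 2.3147 = 4.33 meV.

4.33 meV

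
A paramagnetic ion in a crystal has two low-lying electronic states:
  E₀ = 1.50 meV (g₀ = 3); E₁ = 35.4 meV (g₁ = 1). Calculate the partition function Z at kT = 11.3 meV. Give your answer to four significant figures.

Z = 2.671

Eᵢ/kT = 0.132743, 3.13274.
Z = Σ gᵢe^(−Eᵢ/kT) = 3·e^(−0.132743) + 1·e^(−3.13274) = 2.62707 + 0.0435982 = 2.67067.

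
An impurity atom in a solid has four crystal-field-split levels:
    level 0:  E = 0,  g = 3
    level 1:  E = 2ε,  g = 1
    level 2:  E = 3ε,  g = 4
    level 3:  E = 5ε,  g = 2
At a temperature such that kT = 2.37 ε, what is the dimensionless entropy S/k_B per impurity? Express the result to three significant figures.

2.05

Eᵢ/kT = 0, 0.84388, 1.2658, 2.1097.
Z = Σ gᵢe^(−Eᵢ/kT) = 3·e^(−0) + 1·e^(−0.84388) + 4·e^(−1.2658) + 2·e^(−2.1097) = 3.0000 + 0.43004 + 1.1281 + 0.24255 = 4.8007.
⟨E⟩ = Σ EᵢPᵢ = 1.1367 ε.
S/k_B = ln Z + ⟨E⟩/kT = ln(4.8007) + 1.1367/2.37 = 1.5688 + 0.47962 = 2.05.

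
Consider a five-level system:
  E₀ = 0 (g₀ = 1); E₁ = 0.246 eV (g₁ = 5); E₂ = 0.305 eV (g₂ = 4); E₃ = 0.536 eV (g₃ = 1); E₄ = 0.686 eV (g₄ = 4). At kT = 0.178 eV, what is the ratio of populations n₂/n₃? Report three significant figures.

n₂/n₃ = (g₂/g₃) exp[−(E₂−E₃)/kT] = (4/1) × exp(−(-0.231 eV)/(0.178 eV)) = (4/1) × exp(1.2978) = 14.6.

14.6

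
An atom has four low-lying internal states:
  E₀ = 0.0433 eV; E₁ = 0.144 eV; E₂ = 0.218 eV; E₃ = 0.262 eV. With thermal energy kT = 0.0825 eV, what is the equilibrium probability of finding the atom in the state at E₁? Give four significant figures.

0.1986

Eᵢ/kT = 0.524848, 1.74545, 2.64242, 3.17576.
Z = Σ e^(−Eᵢ/kT) = e^(−0.524848) + e^(−1.74545) + e^(−2.64242) + e^(−3.17576) = 0.591645 + 0.174566 + 0.0711888 + 0.0417624 = 0.879162.
P₁ = e^(−E₁/kT) / Z = 0.174566/0.879162 = 0.1986.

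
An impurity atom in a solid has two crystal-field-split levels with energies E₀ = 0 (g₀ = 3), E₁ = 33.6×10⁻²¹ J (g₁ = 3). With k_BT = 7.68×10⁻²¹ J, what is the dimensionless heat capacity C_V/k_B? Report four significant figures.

Eᵢ/kT = 0, 4.37500.
Z = Σ gᵢe^(−Eᵢ/kT) = 3·e^(−0) + 3·e^(−4.37500) = 3.00000 + 0.0377644 = 3.03776.
⟨E⟩ = 0.417704, ⟨E²⟩ = 14.0348.
C_V/k_B = (⟨E²⟩ − ⟨E⟩²)/(kT)² = (14.0348 − 0.174477)/58.9824 = 0.2350.

0.2350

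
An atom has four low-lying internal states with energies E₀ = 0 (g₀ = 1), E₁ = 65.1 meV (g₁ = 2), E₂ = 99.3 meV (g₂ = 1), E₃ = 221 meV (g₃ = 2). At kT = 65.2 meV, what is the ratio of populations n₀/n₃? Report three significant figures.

n₀/n₃ = (g₀/g₃) exp[−(E₀−E₃)/kT] = (1/2) × exp(−(-221 meV)/(65.2 meV)) = (1/2) × exp(3.3896) = 14.8.

14.8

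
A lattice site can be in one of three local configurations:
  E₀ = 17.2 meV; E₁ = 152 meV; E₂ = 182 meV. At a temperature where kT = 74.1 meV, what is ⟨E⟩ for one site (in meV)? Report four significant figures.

48.44 meV

Eᵢ/kT = 0.232119, 2.05128, 2.45614.
Z = Σ e^(−Eᵢ/kT) = e^(−0.232119) + e^(−2.05128) + e^(−2.45614) = 0.792852 + 0.128570 + 0.0857654 = 1.00719.
⟨E⟩ = Σ Eᵢ e^(−Eᵢ/kT) / Z = (17.2·0.792852 + 152·0.128570 + 182·0.0857654) / 1.00719 = 48.44 meV.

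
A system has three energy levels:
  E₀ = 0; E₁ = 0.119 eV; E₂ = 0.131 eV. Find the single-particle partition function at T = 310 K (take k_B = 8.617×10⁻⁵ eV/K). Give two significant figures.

Z = 1.0

k_BT = 8.617×10⁻⁵ × 310 K = 0.02671 eV.
Eᵢ/kT = 0, 4.455, 4.905.
Z = Σ e^(−Eᵢ/kT) = e^(−0) + e^(−4.455) + e^(−4.905) = 1.000 + 0.01162 + 0.007409 = 1.019.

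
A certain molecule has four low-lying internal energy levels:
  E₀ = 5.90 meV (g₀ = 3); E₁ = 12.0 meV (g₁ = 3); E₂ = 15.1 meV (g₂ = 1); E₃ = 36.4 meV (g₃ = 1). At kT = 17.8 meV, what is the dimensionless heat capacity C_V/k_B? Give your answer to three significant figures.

0.107

Eᵢ/kT = 0.33146, 0.67416, 0.84831, 2.0449.
Z = Σ gᵢe^(−Eᵢ/kT) = 3·e^(−0.33146) + 3·e^(−0.67416) + 1·e^(−0.84831) + 1·e^(−2.0449) = 2.1536 + 1.5288 + 0.42814 + 0.12939 = 4.2399.
⟨E⟩ = 9.9593 meV, ⟨E²⟩ = 133.06 meV².
C_V/k_B = (⟨E²⟩ − ⟨E⟩²)/(kT)² = (133.06 − 99.188)/316.84 = 0.107.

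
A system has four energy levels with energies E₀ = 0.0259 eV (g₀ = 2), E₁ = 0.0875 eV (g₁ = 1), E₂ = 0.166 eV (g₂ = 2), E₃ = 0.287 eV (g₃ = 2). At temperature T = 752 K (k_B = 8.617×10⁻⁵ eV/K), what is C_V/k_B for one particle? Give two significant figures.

0.61

k_BT = 8.617×10⁻⁵ × 752 K = 0.06480 eV.
Eᵢ/kT = 0.3997, 1.350, 2.562, 4.429.
Z = Σ gᵢe^(−Eᵢ/kT) = 2·e^(−0.3997) + 1·e^(−1.350) + 2·e^(−2.562) + 2·e^(−4.429) = 1.341 + 0.2592 + 0.1543 + 0.02385 = 1.778.
⟨E⟩ = 0.05055 eV, ⟨E²⟩ = 0.005118 eV².
C_V/k_B = (⟨E²⟩ − ⟨E⟩²)/(kT)² = (0.005118 − 0.002555)/0.004199 = 0.61.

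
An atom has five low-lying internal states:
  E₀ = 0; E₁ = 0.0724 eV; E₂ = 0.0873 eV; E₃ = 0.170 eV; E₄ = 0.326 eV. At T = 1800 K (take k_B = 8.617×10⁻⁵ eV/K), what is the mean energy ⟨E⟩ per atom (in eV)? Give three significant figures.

k_BT = 8.617×10⁻⁵ × 1800 K = 0.15511 eV.
Eᵢ/kT = 0, 0.46677, 0.56283, 1.0960, 2.1017.
Z = Σ e^(−Eᵢ/kT) = e^(−0) + e^(−0.46677) + e^(−0.56283) + e^(−1.0960) + e^(−2.1017) = 1.0000 + 0.62702 + 0.56959 + 0.33421 + 0.12225 = 2.6531.
⟨E⟩ = Σ Eᵢ e^(−Eᵢ/kT) / Z = (0·1.0000 + 0.0724·0.62702 + 0.0873·0.56959 + 0.170·0.33421 + 0.326·0.12225) / 2.6531 = 0.0723 eV.

0.0723 eV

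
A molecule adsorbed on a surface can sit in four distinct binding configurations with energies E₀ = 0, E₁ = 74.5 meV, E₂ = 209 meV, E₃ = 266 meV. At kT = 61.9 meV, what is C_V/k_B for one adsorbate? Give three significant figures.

0.640

Eᵢ/kT = 0, 1.2036, 3.3764, 4.2973.
Z = Σ e^(−Eᵢ/kT) = e^(−0) + e^(−1.2036) + e^(−3.3764) + e^(−4.2973) = 1.0000 + 0.30011 + 0.034170 + 0.013605 = 1.3479.
⟨E⟩ = 24.571 meV, ⟨E²⟩ = 3057.3 meV².
C_V/k_B = (⟨E²⟩ − ⟨E⟩²)/(kT)² = (3057.3 − 603.73)/3831.6 = 0.640.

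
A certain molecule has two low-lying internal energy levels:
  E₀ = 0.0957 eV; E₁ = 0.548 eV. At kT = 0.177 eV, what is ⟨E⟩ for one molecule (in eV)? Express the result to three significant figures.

Eᵢ/kT = 0.54068, 3.0960.
Z = Σ e^(−Eᵢ/kT) = e^(−0.54068) + e^(−3.0960) = 0.58235 + 0.045230 = 0.62758.
⟨E⟩ = Σ Eᵢ e^(−Eᵢ/kT) / Z = (0.0957·0.58235 + 0.548·0.045230) / 0.62758 = 0.128 eV.

0.128 eV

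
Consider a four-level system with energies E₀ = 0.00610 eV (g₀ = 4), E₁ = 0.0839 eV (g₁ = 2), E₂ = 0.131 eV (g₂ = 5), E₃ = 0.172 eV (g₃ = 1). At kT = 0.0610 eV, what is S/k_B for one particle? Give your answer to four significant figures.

2.082

Eᵢ/kT = 0.100000, 1.37541, 2.14754, 2.81967.
Z = Σ gᵢe^(−Eᵢ/kT) = 4·e^(−0.100000) + 2·e^(−1.37541) + 5·e^(−2.14754) + 1·e^(−2.81967) = 3.61935 + 0.505472 + 0.583855 + 0.0596256 = 4.76830.
⟨E⟩ = Σ EᵢPᵢ = 0.0317152 eV.
S/k_B = ln Z + ⟨E⟩/kT = ln(4.76830) + 0.0317152/0.0610 = 1.56199 + 0.519921 = 2.082.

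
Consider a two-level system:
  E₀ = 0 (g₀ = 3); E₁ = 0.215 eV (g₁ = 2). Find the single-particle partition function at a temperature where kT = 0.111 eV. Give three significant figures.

Z = 3.29

Eᵢ/kT = 0, 1.9369.
Z = Σ gᵢe^(−Eᵢ/kT) = 3·e^(−0) + 2·e^(−1.9369) = 3.0000 + 0.28830 = 3.2883.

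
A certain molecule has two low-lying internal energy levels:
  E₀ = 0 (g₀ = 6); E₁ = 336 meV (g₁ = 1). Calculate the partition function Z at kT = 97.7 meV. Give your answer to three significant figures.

Eᵢ/kT = 0, 3.4391.
Z = Σ gᵢe^(−Eᵢ/kT) = 6·e^(−0) + 1·e^(−3.4391) = 6.0000 + 0.032094 = 6.0321.

Z = 6.03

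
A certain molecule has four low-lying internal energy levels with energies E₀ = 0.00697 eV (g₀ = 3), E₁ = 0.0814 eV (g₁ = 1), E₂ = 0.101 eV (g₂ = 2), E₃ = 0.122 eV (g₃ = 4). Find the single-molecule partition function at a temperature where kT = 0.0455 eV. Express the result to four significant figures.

Z = 3.232

Eᵢ/kT = 0.153187, 1.78901, 2.21978, 2.68132.
Z = Σ gᵢe^(−Eᵢ/kT) = 3·e^(−0.153187) + 1·e^(−1.78901) + 2·e^(−2.21978) + 4·e^(−2.68132) = 2.57391 + 0.167126 + 0.217266 + 0.273891 = 3.23219.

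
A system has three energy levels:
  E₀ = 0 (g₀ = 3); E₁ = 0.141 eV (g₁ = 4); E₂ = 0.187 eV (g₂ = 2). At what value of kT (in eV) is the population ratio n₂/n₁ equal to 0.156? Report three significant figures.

0.0395 eV

n₂/n₁ = (g₂/g₁) exp[−(E₂−E₁)/kT] = 0.156.
⇒ (E₂−E₁)/kT = ln((2/4)/0.156) = ln(3.2051) = 1.1647.
kT = 0.046 eV / 1.1647 = 0.0395 eV.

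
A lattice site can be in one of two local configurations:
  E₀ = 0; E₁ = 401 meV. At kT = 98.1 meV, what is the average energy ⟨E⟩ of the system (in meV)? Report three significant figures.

6.62 meV

Eᵢ/kT = 0, 4.0877.
Z = Σ e^(−Eᵢ/kT) = e^(−0) + e^(−4.0877) = 1.0000 + 0.016778 = 1.0168.
⟨E⟩ = Σ Eᵢ e^(−Eᵢ/kT) / Z = (0·1.0000 + 401·0.016778) / 1.0168 = 6.62 meV.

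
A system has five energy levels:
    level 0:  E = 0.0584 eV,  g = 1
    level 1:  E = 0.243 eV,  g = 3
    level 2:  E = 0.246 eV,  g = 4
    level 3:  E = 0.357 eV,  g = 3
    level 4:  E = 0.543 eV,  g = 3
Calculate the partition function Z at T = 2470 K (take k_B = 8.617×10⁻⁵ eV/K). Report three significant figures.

Z = 3.77

k_BT = 8.617×10⁻⁵ × 2470 K = 0.21284 eV.
Eᵢ/kT = 0.27438, 1.1417, 1.1558, 1.6773, 2.5512.
Z = Σ gᵢe^(−Eᵢ/kT) = 1·e^(−0.27438) + 3·e^(−1.1417) + 4·e^(−1.1558) + 3·e^(−1.6773) + 3·e^(−2.5512) = 0.76004 + 0.95783 + 1.2592 + 0.56063 + 0.23396 = 3.7717.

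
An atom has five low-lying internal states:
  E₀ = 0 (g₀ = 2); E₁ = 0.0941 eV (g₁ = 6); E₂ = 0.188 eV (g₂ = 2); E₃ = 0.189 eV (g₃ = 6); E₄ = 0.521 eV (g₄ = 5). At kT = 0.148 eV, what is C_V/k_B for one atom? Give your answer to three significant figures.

0.385

Eᵢ/kT = 0, 0.63581, 1.2703, 1.2770, 3.5203.
Z = Σ gᵢe^(−Eᵢ/kT) = 2·e^(−0) + 6·e^(−0.63581) + 2·e^(−1.2703) + 6·e^(−1.2770) + 5·e^(−3.5203) = 2.0000 + 3.1770 + 0.56149 + 1.6732 + 0.14795 = 7.5596.
⟨E⟩ = 0.10554 eV, ⟨E²⟩ = 0.019565 eV².
C_V/k_B = (⟨E²⟩ − ⟨E⟩²)/(kT)² = (0.019565 − 0.011139)/0.021904 = 0.385.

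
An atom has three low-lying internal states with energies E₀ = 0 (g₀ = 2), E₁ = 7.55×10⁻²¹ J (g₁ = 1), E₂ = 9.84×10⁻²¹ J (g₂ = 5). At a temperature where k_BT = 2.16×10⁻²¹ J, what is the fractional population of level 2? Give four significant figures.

Eᵢ/kT = 0, 3.49537, 4.55556.
Z = Σ gᵢe^(−Eᵢ/kT) = 2·e^(−0) + 1·e^(−3.49537) + 5·e^(−4.55556) = 2.00000 + 0.0303375 + 0.0525431 = 2.08288.
P₂ = g₂ e^(−E₂/kT) / Z = 0.0525431/2.08288 = 0.02523.

0.02523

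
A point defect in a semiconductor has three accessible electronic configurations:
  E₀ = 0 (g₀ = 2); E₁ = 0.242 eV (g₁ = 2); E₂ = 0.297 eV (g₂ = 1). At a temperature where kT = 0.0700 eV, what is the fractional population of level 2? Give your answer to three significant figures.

0.00692

Eᵢ/kT = 0, 3.4571, 4.2429.
Z = Σ gᵢe^(−Eᵢ/kT) = 2·e^(−0) + 2·e^(−3.4571) + 1·e^(−4.2429) = 2.0000 + 0.063042 + 0.014366 = 2.0774.
P₂ = g₂ e^(−E₂/kT) / Z = 0.014366/2.0774 = 0.00692.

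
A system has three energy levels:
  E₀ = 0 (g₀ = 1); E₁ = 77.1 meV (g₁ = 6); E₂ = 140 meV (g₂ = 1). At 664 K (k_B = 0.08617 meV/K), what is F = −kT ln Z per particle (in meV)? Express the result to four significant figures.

k_BT = 0.08617 × 664 K = 57.2169 meV.
Eᵢ/kT = 0, 1.34750, 2.44683.
Z = Σ gᵢe^(−Eᵢ/kT) = 1·e^(−0) + 6·e^(−1.34750) + 1·e^(−2.44683) = 1.00000 + 1.55934 + 0.0865676 = 2.64591.
F = −kT ln Z = −57.2169 × ln(2.64591) = −57.2169 × 0.973015 = -55.67 meV.

-55.67 meV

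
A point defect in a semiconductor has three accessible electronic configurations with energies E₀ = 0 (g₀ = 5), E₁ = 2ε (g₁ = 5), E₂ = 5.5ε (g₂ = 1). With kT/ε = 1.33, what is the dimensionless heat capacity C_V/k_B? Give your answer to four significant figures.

0.3744

Eᵢ/kT = 0, 1.50376, 4.13534.
Z = Σ gᵢe^(−Eᵢ/kT) = 5·e^(−0) + 5·e^(−1.50376) + 1·e^(−4.13534) = 5.00000 + 1.11146 + 0.0159972 = 6.12746.
⟨E⟩ = 0.377139 ε, ⟨E²⟩ = 0.804535 ε².
C_V/k_B = (⟨E²⟩ − ⟨E⟩²)/(kT)² = (0.804535 − 0.142234)/1.76890 = 0.3744.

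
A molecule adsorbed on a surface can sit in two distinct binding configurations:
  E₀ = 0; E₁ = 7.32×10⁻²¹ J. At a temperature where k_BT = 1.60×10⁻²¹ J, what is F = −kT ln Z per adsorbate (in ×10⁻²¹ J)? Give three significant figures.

Eᵢ/kT = 0, 4.5750.
Z = Σ e^(−Eᵢ/kT) = e^(−0) + e^(−4.5750) = 1.0000 + 0.010306 = 1.0103.
F = −kT ln Z = −1.60 × ln(1.0103) = −1.60 × 0.010247 = -0.0164 ×10⁻²¹ J.

-0.0164 ×10⁻²¹ J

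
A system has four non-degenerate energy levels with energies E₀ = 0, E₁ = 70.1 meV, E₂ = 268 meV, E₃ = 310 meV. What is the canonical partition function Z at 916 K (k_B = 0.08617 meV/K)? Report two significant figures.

Z = 1.5

k_BT = 0.08617 × 916 K = 78.93 meV.
Eᵢ/kT = 0, 0.8881, 3.395, 3.928.
Z = Σ e^(−Eᵢ/kT) = e^(−0) + e^(−0.8881) + e^(−3.395) + e^(−3.928) = 1.000 + 0.4114 + 0.03354 + 0.01968 = 1.465.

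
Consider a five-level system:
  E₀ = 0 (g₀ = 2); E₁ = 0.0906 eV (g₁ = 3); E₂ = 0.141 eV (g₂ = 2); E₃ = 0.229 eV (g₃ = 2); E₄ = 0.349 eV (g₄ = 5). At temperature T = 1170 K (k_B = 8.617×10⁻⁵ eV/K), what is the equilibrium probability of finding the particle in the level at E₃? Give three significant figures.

0.0506

k_BT = 8.617×10⁻⁵ × 1170 K = 0.10082 eV.
Eᵢ/kT = 0, 0.89863, 1.3985, 2.2714, 3.4616.
Z = Σ gᵢe^(−Eᵢ/kT) = 2·e^(−0) + 3·e^(−0.89863) + 2·e^(−1.3985) + 2·e^(−2.2714) + 5·e^(−3.4616) = 2.0000 + 1.2214 + 0.49393 + 0.20634 + 0.15690 = 4.0786.
P₃ = g₃ e^(−E₃/kT) / Z = 0.20634/4.0786 = 0.0506.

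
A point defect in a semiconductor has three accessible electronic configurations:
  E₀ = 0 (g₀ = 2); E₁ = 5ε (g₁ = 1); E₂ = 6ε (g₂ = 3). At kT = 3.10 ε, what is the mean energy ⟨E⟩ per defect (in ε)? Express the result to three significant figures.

Eᵢ/kT = 0, 1.6129, 1.9355.
Z = Σ gᵢe^(−Eᵢ/kT) = 2·e^(−0) + 1·e^(−1.6129) + 3·e^(−1.9355) = 2.0000 + 0.19931 + 0.43306 = 2.6324.
⟨E⟩ = Σ Eᵢ gᵢe^(−Eᵢ/kT) / Z = (0·2.0000 + 5·0.19931 + 6·0.43306) / 2.6324 = 1.37 ε.

1.37 ε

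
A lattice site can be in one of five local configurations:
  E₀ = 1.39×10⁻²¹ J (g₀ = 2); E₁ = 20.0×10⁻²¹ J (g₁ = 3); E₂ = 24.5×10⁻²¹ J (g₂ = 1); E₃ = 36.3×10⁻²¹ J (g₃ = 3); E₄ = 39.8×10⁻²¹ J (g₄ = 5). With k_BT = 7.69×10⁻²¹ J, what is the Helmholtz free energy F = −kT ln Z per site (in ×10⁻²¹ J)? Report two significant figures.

Eᵢ/kT = 0.1808, 2.601, 3.186, 4.720, 5.176.
Z = Σ gᵢe^(−Eᵢ/kT) = 2·e^(−0.1808) + 3·e^(−2.601) + 1·e^(−3.186) + 3·e^(−4.720) + 5·e^(−5.176) = 1.669 + 0.2226 + 0.04134 + 0.02675 + 0.02825 = 1.988.
F = −kT ln Z = −7.69 × ln(1.988) = −7.69 × 0.6871 = -5.3 ×10⁻²¹ J.

-5.3 ×10⁻²¹ J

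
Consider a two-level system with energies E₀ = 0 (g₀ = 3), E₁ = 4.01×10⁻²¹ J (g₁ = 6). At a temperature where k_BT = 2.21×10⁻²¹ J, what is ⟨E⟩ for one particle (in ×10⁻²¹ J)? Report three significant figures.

0.986 ×10⁻²¹ J

Eᵢ/kT = 0, 1.8145.
Z = Σ gᵢe^(−Eᵢ/kT) = 3·e^(−0) + 6·e^(−1.8145) = 3.0000 + 0.97752 = 3.9775.
⟨E⟩ = Σ Eᵢ gᵢe^(−Eᵢ/kT) / Z = (0·3.0000 + 4.01·0.97752) / 3.9775 = 0.986 ×10⁻²¹ J.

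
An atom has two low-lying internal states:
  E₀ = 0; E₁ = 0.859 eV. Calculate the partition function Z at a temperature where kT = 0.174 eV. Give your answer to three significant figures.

Eᵢ/kT = 0, 4.9368.
Z = Σ e^(−Eᵢ/kT) = e^(−0) + e^(−4.9368) = 1.0000 + 0.0071775 = 1.0072.

Z = 1.01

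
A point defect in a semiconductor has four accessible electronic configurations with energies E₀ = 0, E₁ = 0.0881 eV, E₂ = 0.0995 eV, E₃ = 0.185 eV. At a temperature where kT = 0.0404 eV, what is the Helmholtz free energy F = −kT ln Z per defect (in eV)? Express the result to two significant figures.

-0.0076 eV

Eᵢ/kT = 0, 2.181, 2.463, 4.579.
Z = Σ e^(−Eᵢ/kT) = e^(−0) + e^(−2.181) + e^(−2.463) + e^(−4.579) = 1.000 + 0.1129 + 0.08518 + 0.01027 = 1.208.
F = −kT ln Z = −0.0404 × ln(1.208) = −0.0404 × 0.1890 = -0.0076 eV.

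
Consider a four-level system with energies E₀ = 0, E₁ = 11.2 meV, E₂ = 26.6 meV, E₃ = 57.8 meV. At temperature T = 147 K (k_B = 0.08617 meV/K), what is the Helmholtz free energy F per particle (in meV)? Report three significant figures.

k_BT = 0.08617 × 147 K = 12.667 meV.
Eᵢ/kT = 0, 0.88419, 2.0999, 4.5630.
Z = Σ e^(−Eᵢ/kT) = e^(−0) + e^(−0.88419) + e^(−2.0999) + e^(−4.5630) = 1.0000 + 0.41305 + 0.12247 + 0.010431 = 1.5460.
F = −kT ln Z = −12.667 × ln(1.5460) = −12.667 × 0.43567 = -5.52 meV.

-5.52 meV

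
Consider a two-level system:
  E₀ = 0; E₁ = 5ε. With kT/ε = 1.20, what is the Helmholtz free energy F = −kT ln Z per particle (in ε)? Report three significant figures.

Eᵢ/kT = 0, 4.1667.
Z = Σ e^(−Eᵢ/kT) = e^(−0) + e^(−4.1667) = 1.0000 + 0.015503 = 1.0155.
F = −kT ln Z = −1.20 × ln(1.0155) = −1.20 × 0.015381 = -0.0185 ε.

-0.0185 ε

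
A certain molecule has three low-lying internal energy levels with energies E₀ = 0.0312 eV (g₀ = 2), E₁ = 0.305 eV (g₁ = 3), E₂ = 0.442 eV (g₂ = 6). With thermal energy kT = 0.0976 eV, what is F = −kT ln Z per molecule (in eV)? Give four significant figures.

Eᵢ/kT = 0.319672, 3.12500, 4.52869.
Z = Σ gᵢe^(−Eᵢ/kT) = 2·e^(−0.319672) + 3·e^(−3.12500) + 6·e^(−4.52869) = 1.45277 + 0.131811 + 0.0647688 = 1.64935.
F = −kT ln Z = −0.0976 × ln(1.64935) = −0.0976 × 0.500381 = -0.04884 eV.

-0.04884 eV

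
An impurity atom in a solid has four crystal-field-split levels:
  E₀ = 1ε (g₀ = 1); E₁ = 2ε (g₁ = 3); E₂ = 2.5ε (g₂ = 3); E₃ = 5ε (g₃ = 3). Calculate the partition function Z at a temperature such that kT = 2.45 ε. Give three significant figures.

Z = 3.46

Eᵢ/kT = 0.40816, 0.81633, 1.0204, 2.0408.
Z = Σ gᵢe^(−Eᵢ/kT) = 1·e^(−0.40816) + 3·e^(−0.81633) + 3·e^(−1.0204) + 3·e^(−2.0408) = 0.66487 + 1.3262 + 1.0814 + 0.38977 = 3.4622.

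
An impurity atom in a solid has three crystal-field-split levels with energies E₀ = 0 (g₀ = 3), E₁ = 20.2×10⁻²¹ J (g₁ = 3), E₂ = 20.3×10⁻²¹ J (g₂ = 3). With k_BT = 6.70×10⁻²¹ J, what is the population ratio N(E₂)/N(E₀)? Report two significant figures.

n₂/n₀ = (g₂/g₀) exp[−(E₂−E₀)/kT] = (3/3) × exp(−(20.3 ×10⁻²¹ J)/(6.70 ×10⁻²¹ J)) = (3/3) × exp(-3.030) = 0.048.

0.048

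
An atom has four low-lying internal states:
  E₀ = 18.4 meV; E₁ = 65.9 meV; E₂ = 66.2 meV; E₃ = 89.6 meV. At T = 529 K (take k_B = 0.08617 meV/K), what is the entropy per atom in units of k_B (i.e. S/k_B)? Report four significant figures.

1.204

k_BT = 0.08617 × 529 K = 45.5839 meV.
Eᵢ/kT = 0.403651, 1.44569, 1.45227, 1.96561.
Z = Σ e^(−Eᵢ/kT) = e^(−0.403651) + e^(−1.44569) + e^(−1.45227) + e^(−1.96561) = 0.667877 + 0.235583 + 0.234038 + 0.140070 = 1.27757.
⟨E⟩ = Σ EᵢPᵢ = 43.7216 meV.
S/k_B = ln Z + ⟨E⟩/kT = ln(1.27757) + 43.7216/45.5839 = 0.244960 + 0.959146 = 1.204.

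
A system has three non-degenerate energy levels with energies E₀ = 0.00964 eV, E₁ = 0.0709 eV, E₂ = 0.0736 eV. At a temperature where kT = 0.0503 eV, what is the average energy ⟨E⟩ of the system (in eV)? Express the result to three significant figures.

Eᵢ/kT = 0.19165, 1.4095, 1.4632.
Z = Σ e^(−Eᵢ/kT) = e^(−0.19165) + e^(−1.4095) + e^(−1.4632) = 0.82560 + 0.24427 + 0.23149 = 1.3014.
⟨E⟩ = Σ Eᵢ e^(−Eᵢ/kT) / Z = (0.00964·0.82560 + 0.0709·0.24427 + 0.0736·0.23149) / 1.3014 = 0.0325 eV.

0.0325 eV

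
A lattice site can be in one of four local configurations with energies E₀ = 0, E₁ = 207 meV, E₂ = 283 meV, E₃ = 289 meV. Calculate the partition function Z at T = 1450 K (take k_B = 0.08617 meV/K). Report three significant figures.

k_BT = 0.08617 × 1450 K = 124.95 meV.
Eᵢ/kT = 0, 1.6567, 2.2649, 2.3129.
Z = Σ e^(−Eᵢ/kT) = e^(−0) + e^(−1.6567) + e^(−2.2649) + e^(−2.3129) = 1.0000 + 0.19077 + 0.10384 + 0.098974 = 1.3936.

Z = 1.39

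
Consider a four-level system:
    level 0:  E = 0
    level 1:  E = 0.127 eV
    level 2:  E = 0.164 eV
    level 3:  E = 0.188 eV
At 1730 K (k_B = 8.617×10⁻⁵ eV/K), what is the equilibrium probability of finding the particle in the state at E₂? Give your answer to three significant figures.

k_BT = 8.617×10⁻⁵ × 1730 K = 0.14907 eV.
Eᵢ/kT = 0, 0.85195, 1.1002, 1.2612.
Z = Σ e^(−Eᵢ/kT) = e^(−0) + e^(−0.85195) + e^(−1.1002) + e^(−1.2612) = 1.0000 + 0.42658 + 0.33280 + 0.28331 = 2.0427.
P₂ = e^(−E₂/kT) / Z = 0.33280/2.0427 = 0.163.

0.163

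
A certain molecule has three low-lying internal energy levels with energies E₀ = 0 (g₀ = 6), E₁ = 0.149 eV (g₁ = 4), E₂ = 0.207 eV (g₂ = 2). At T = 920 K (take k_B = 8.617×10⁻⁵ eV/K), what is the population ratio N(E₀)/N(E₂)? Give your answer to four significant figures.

k_BT = 8.617×10⁻⁵ × 920 K = 0.0792764 eV.
n₀/n₂ = (g₀/g₂) exp[−(E₀−E₂)/kT] = (6/2) × exp(−(-0.207 eV)/(0.0792764 eV)) = (6/2) × exp(2.61112) = 40.84.

40.84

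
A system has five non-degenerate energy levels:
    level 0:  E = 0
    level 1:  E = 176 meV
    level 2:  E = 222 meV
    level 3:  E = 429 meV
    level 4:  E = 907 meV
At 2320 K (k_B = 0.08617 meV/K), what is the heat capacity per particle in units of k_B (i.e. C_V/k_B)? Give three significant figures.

0.491

k_BT = 0.08617 × 2320 K = 199.91 meV.
Eᵢ/kT = 0, 0.88040, 1.1105, 2.1460, 4.5370.
Z = Σ e^(−Eᵢ/kT) = e^(−0) + e^(−0.88040) + e^(−1.1105) + e^(−2.1460) + e^(−4.5370) = 1.0000 + 0.41462 + 0.32939 + 0.11695 + 0.010705 = 1.8717.
⟨E⟩ = 110.05 meV, ⟨E²⟩ = 31740 meV².
C_V/k_B = (⟨E²⟩ − ⟨E⟩²)/(kT)² = (31740 − 12111)/39964 = 0.491.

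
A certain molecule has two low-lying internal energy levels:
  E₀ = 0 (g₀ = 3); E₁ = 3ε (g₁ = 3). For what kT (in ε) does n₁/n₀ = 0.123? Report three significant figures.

1.43 ε

n₁/n₀ = (g₁/g₀) exp[−(E₁−E₀)/kT] = 0.123.
⇒ (E₁−E₀)/kT = ln((3/3)/0.123) = ln(8.1301) = 2.0956.
kT = 3ε / 2.0956 = 1.43 ε.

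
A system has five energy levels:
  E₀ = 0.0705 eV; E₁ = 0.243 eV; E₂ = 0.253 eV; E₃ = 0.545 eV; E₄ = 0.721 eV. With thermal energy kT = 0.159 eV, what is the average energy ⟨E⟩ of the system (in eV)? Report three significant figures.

Eᵢ/kT = 0.44340, 1.5283, 1.5912, 3.4277, 4.5346.
Z = Σ e^(−Eᵢ/kT) = e^(−0.44340) + e^(−1.5283) + e^(−1.5912) + e^(−3.4277) + e^(−4.5346) = 0.64185 + 0.21690 + 0.20368 + 0.032462 + 0.010731 = 1.1056.
⟨E⟩ = Σ Eᵢ e^(−Eᵢ/kT) / Z = (0.0705·0.64185 + 0.243·0.21690 + 0.253·0.20368 + 0.545·0.032462 + 0.721·0.010731) / 1.1056 = 0.158 eV.

0.158 eV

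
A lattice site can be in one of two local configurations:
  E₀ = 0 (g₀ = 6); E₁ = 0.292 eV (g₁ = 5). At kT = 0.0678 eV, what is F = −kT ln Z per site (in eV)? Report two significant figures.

Eᵢ/kT = 0, 4.307.
Z = Σ gᵢe^(−Eᵢ/kT) = 6·e^(−0) + 5·e^(−4.307) = 6.000 + 0.06737 = 6.067.
F = −kT ln Z = −0.0678 × ln(6.067) = −0.0678 × 1.803 = -0.12 eV.

-0.12 eV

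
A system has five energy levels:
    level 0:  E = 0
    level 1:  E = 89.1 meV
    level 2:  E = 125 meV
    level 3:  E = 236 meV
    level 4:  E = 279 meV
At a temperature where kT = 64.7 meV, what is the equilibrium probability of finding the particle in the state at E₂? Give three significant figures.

Eᵢ/kT = 0, 1.3771, 1.9320, 3.6476, 4.3122.
Z = Σ e^(−Eᵢ/kT) = e^(−0) + e^(−1.3771) + e^(−1.9320) + e^(−3.6476) + e^(−4.3122) = 1.0000 + 0.25231 + 0.14486 + 0.026054 + 0.013404 = 1.4366.
P₂ = e^(−E₂/kT) / Z = 0.14486/1.4366 = 0.101.

0.101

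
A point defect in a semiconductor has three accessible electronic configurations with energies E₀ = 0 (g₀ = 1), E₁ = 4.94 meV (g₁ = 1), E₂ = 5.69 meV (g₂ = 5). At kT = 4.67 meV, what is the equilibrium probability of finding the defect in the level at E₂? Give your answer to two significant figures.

0.52

Eᵢ/kT = 0, 1.058, 1.218.
Z = Σ gᵢe^(−Eᵢ/kT) = 1·e^(−0) + 1·e^(−1.058) + 5·e^(−1.218) = 1.000 + 0.3471 + 1.479 = 2.826.
P₂ = g₂ e^(−E₂/kT) / Z = 1.479/2.826 = 0.52.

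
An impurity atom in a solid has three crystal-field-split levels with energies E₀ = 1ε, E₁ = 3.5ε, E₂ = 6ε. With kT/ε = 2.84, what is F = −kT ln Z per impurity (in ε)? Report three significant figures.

Eᵢ/kT = 0.35211, 1.2324, 2.1127.
Z = Σ e^(−Eᵢ/kT) = e^(−0.35211) + e^(−1.2324) + e^(−2.1127) = 0.70320 + 0.29159 + 0.12091 = 1.1157.
F = −kT ln Z = −2.84 × ln(1.1157) = −2.84 × 0.10948 = -0.311 ε.

-0.311 ε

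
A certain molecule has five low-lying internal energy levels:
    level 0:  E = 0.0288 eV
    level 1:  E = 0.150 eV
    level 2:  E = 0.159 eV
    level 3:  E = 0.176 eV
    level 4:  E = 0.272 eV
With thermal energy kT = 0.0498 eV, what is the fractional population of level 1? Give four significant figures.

0.07186

Eᵢ/kT = 0.578313, 3.01205, 3.19277, 3.53414, 5.46185.
Z = Σ e^(−Eᵢ/kT) = e^(−0.578313) + e^(−3.01205) + e^(−3.19277) + e^(−3.53414) + e^(−5.46185) = 0.560844 + 0.0491907 + 0.0410580 + 0.0291838 + 0.00424569 = 0.684522.
P₁ = e^(−E₁/kT) / Z = 0.0491907/0.684522 = 0.07186.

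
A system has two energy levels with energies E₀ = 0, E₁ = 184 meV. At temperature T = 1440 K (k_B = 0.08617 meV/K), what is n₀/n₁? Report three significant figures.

k_BT = 0.08617 × 1440 K = 124.08 meV.
n₀/n₁ = exp[−(E₀−E₁)/kT] = exp(−(-184 meV)/(124.08 meV)) = exp(1.4829) = 4.41.

4.41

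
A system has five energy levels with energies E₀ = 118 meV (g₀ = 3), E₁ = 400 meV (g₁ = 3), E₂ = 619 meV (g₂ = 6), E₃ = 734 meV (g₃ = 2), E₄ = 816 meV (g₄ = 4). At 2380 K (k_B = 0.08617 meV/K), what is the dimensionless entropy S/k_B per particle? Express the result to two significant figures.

k_BT = 0.08617 × 2380 K = 205.1 meV.
Eᵢ/kT = 0.5753, 1.950, 3.018, 3.579, 3.979.
Z = Σ gᵢe^(−Eᵢ/kT) = 3·e^(−0.5753) + 3·e^(−1.950) + 6·e^(−3.018) + 2·e^(−3.579) + 4·e^(−3.979) = 1.688 + 0.4268 + 0.2934 + 0.05581 + 0.07482 = 2.539.
⟨E⟩ = Σ EᵢPᵢ = 257.4 meV.
S/k_B = ln Z + ⟨E⟩/kT = ln(2.539) + 257.4/205.1 = 0.9318 + 1.255 = 2.2.

2.2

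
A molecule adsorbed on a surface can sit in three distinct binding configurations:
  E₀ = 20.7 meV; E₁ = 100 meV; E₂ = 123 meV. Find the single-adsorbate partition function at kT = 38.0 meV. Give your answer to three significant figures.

Z = 0.691

Eᵢ/kT = 0.54474, 2.6316, 3.2368.
Z = Σ e^(−Eᵢ/kT) = e^(−0.54474) + e^(−2.6316) + e^(−3.2368) = 0.57999 + 0.071963 + 0.039289 = 0.69124.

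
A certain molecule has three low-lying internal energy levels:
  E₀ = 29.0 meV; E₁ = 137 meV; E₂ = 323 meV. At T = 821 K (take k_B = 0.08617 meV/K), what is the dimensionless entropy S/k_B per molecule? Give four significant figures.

0.5313

k_BT = 0.08617 × 821 K = 70.7456 meV.
Eᵢ/kT = 0.409919, 1.93652, 4.56565.
Z = Σ e^(−Eᵢ/kT) = e^(−0.409919) + e^(−1.93652) + e^(−4.56565) = 0.663704 + 0.144205 + 0.0104031 = 0.818312.
⟨E⟩ = Σ EᵢPᵢ = 51.7696 meV.
S/k_B = ln Z + ⟨E⟩/kT = ln(0.818312) + 51.7696/70.7456 = -0.200512 + 0.731771 = 0.5313.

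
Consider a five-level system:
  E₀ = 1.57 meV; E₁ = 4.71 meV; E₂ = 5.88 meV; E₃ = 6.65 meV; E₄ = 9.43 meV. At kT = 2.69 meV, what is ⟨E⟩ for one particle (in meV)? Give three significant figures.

3.34 meV

Eᵢ/kT = 0.58364, 1.7509, 2.1859, 2.4721, 3.5056.
Z = Σ e^(−Eᵢ/kT) = e^(−0.58364) + e^(−1.7509) + e^(−2.1859) + e^(−2.4721) + e^(−3.5056) = 0.55786 + 0.17362 + 0.11238 + 0.084407 + 0.030029 = 0.95830.
⟨E⟩ = Σ Eᵢ e^(−Eᵢ/kT) / Z = (1.57·0.55786 + 4.71·0.17362 + 5.88·0.11238 + 6.65·0.084407 + 9.43·0.030029) / 0.95830 = 3.34 meV.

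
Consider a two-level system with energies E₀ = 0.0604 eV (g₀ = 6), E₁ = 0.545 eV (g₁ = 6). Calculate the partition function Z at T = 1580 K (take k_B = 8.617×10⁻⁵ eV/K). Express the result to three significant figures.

Z = 3.96

k_BT = 8.617×10⁻⁵ × 1580 K = 0.13615 eV.
Eᵢ/kT = 0.44363, 4.0029.
Z = Σ gᵢe^(−Eᵢ/kT) = 6·e^(−0.44363) + 6·e^(−4.0029) = 3.8502 + 0.10958 = 3.9598.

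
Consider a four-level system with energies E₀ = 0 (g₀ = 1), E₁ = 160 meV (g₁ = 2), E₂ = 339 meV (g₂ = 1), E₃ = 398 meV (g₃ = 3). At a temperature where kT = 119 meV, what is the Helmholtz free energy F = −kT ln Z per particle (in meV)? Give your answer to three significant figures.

-62.1 meV

Eᵢ/kT = 0, 1.3445, 2.8487, 3.3445.
Z = Σ gᵢe^(−Eᵢ/kT) = 1·e^(−0) + 2·e^(−1.3445) + 1·e^(−2.8487) + 3·e^(−3.3445) = 1.0000 + 0.52134 + 0.057920 + 0.10583 = 1.6851.
F = −kT ln Z = −119 × ln(1.6851) = −119 × 0.52182 = -62.1 meV.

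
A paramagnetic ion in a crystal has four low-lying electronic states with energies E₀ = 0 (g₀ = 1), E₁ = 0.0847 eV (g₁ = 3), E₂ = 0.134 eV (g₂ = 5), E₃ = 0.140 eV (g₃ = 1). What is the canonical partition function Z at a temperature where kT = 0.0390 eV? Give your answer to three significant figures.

Z = 1.53

Eᵢ/kT = 0, 2.1718, 3.4359, 3.5897.
Z = Σ gᵢe^(−Eᵢ/kT) = 1·e^(−0) + 3·e^(−2.1718) + 5·e^(−3.4359) + 1·e^(−3.5897) = 1.0000 + 0.34192 + 0.16098 + 0.027607 = 1.5305.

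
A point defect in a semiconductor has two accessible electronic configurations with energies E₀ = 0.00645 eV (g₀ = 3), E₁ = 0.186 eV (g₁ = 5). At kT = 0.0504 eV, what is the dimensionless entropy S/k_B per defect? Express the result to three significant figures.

1.31

Eᵢ/kT = 0.12798, 3.6905.
Z = Σ gᵢe^(−Eᵢ/kT) = 3·e^(−0.12798) + 5·e^(−3.6905) = 2.6396 + 0.12480 = 2.7644.
⟨E⟩ = Σ EᵢPᵢ = 0.014556 eV.
S/k_B = ln Z + ⟨E⟩/kT = ln(2.7644) + 0.014556/0.0504 = 1.0168 + 0.28881 = 1.31.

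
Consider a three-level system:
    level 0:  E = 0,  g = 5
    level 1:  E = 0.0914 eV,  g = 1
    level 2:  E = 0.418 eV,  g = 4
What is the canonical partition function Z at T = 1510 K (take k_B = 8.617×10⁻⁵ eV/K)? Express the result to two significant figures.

Z = 5.7

k_BT = 8.617×10⁻⁵ × 1510 K = 0.1301 eV.
Eᵢ/kT = 0, 0.7025, 3.213.
Z = Σ gᵢe^(−Eᵢ/kT) = 5·e^(−0) + 1·e^(−0.7025) + 4·e^(−3.213) = 5.000 + 0.4953 + 0.1609 = 5.656.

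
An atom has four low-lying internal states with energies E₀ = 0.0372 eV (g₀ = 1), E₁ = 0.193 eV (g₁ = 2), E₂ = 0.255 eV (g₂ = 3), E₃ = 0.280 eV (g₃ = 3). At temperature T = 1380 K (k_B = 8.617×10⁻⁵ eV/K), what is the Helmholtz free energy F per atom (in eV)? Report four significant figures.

k_BT = 8.617×10⁻⁵ × 1380 K = 0.118915 eV.
Eᵢ/kT = 0.312828, 1.62301, 2.14439, 2.35462.
Z = Σ gᵢe^(−Eᵢ/kT) = 1·e^(−0.312828) + 2·e^(−1.62301) + 3·e^(−2.14439) + 3·e^(−2.35462) = 0.731376 + 0.394608 + 0.351418 + 0.284789 = 1.76219.
F = −kT ln Z = −0.118915 × ln(1.76219) = −0.118915 × 0.566557 = -0.06737 eV.

-0.06737 eV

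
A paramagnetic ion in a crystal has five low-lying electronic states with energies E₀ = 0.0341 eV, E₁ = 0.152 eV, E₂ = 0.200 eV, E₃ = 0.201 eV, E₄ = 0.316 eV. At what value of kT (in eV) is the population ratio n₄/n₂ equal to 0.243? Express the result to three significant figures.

0.0820 eV

n₄/n₂ = exp[−(E₄−E₂)/kT] = 0.243.
⇒ (E₄−E₂)/kT = ln(1/0.243) = ln(4.1152) = 1.4147.
kT = 0.116 eV / 1.4147 = 0.0820 eV.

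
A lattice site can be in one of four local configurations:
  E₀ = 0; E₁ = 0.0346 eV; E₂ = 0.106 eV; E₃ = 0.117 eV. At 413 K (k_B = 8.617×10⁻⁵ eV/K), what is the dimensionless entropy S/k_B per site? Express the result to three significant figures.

k_BT = 8.617×10⁻⁵ × 413 K = 0.035588 eV.
Eᵢ/kT = 0, 0.97224, 2.9785, 3.2876.
Z = Σ e^(−Eᵢ/kT) = e^(−0) + e^(−0.97224) + e^(−2.9785) + e^(−3.2876) = 1.0000 + 0.37823 + 0.050869 + 0.037343 = 1.4664.
⟨E⟩ = Σ EᵢPᵢ = 0.015581 eV.
S/k_B = ln Z + ⟨E⟩/kT = ln(1.4664) + 0.015581/0.035588 = 0.38281 + 0.43782 = 0.821.

0.821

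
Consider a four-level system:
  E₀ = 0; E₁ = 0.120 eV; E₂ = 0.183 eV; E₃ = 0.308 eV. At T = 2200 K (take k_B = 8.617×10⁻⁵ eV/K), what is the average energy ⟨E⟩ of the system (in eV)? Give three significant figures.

0.0920 eV

k_BT = 8.617×10⁻⁵ × 2200 K = 0.18957 eV.
Eᵢ/kT = 0, 0.63301, 0.96534, 1.6247.
Z = Σ e^(−Eᵢ/kT) = e^(−0) + e^(−0.63301) + e^(−0.96534) + e^(−1.6247) = 1.0000 + 0.53099 + 0.38085 + 0.19697 = 2.1088.
⟨E⟩ = Σ Eᵢ e^(−Eᵢ/kT) / Z = (0·1.0000 + 0.120·0.53099 + 0.183·0.38085 + 0.308·0.19697) / 2.1088 = 0.0920 eV.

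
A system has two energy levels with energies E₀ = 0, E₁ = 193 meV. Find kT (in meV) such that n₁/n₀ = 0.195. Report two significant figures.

120 meV

n₁/n₀ = exp[−(E₁−E₀)/kT] = 0.195.
⇒ (E₁−E₀)/kT = ln(1/0.195) = ln(5.128) = 1.635.
kT = 193 meV / 1.635 = 120 meV.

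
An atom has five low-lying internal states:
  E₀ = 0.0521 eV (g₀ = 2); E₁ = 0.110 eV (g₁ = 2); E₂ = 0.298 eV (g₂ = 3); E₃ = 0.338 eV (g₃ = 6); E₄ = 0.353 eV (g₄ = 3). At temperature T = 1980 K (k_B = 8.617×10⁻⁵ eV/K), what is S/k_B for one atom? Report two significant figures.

k_BT = 8.617×10⁻⁵ × 1980 K = 0.1706 eV.
Eᵢ/kT = 0.3054, 0.6448, 1.747, 1.981, 2.069.
Z = Σ gᵢe^(−Eᵢ/kT) = 2·e^(−0.3054) + 2·e^(−0.6448) + 3·e^(−1.747) + 6·e^(−1.981) + 3·e^(−2.069) = 1.474 + 1.050 + 0.5229 + 0.8276 + 0.3789 = 4.253.
⟨E⟩ = Σ EᵢPᵢ = 0.1791 eV.
S/k_B = ln Z + ⟨E⟩/kT = ln(4.253) + 0.1791/0.1706 = 1.448 + 1.050 = 2.5.

2.5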